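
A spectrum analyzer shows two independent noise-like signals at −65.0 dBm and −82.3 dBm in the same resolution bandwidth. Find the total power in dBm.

Convert to linear, add, convert back:
P₁ = 3.16×10⁻¹⁰ W, P₂ = 5.89×10⁻¹² W
P_tot = 3.22×10⁻¹⁰ W → 10 log₁₀(P_tot / 10⁻³) = −64.9 dBm

−64.9 dBm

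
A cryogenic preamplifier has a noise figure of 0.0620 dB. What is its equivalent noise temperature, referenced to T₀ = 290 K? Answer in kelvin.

F = 10^(0.0620/10) = 1.01438
T_e = (F − 1)·T₀ = (1.01438 − 1) × 290 = 4.17 K

4.17 K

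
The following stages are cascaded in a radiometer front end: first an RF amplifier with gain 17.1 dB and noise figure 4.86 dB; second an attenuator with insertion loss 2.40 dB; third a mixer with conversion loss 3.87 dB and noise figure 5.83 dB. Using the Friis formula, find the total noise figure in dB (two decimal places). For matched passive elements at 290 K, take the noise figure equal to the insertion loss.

Convert to linear (a loss of L dB is a gain of −L dB): F_i = 10^(NF_i/10), G_i = 10^(G_i,dB/10)
  Stage 1: F_1 = 10^(4.86/10) = 3.062, G_1 = 10^(17.1/10) = 51.29
  Stage 2: F_2 = 10^(2.40/10) = 1.738, G_2 = 10^(−2.40/10) = 0.5754
  Stage 3: F_3 = 10^(5.83/10) = 3.828, G_3 = 10^(−3.87/10) = 0.4102
Friis cascade:
  F = 3.062 + (1.738 − 1)/51.29 + (3.828 − 1)/29.51 = 3.172
NF = 10 log₁₀(3.172) = 5.01 dB

5.01 dB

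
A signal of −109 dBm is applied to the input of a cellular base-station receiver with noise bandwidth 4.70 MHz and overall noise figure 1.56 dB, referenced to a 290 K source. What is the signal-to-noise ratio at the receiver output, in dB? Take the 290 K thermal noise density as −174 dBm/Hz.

Noise floor: N = −174 + 10 log₁₀(B) + NF
10 log₁₀(4.70×10⁶) = 66.72 dB
N = −174 + 66.72 + 1.56 = −105.72 dBm
SNR = P_sig − N = −109 − (−105.72) = −3.28 dB → −3.3 dB

−3.3 dB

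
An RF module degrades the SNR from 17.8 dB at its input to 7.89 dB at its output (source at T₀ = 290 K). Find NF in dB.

NF (dB) = SNR_in(dB) − SNR_out(dB) when the source is at T₀
NF = 17.8 − 7.89 = 9.91 dB

9.91 dB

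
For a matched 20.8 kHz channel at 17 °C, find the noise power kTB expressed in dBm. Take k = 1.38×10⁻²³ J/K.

T = 17 °C + 273.15 = 290.15 K
P_n = kTB = 1.38×10⁻²³ × 290.15 × 2.08×10⁴ = 8.33×10⁻¹⁷ W
In dBm: 10 log₁₀(8.33×10⁻¹⁷ / 10⁻³) = −130.8 dBm

−130.8 dBm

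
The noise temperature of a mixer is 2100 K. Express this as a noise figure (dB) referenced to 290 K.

F = 1 + T_e/T₀ = 1 + 2100/290 = 8.24138
NF = 10 log₁₀(8.24138) = 9.16 dB

9.16 dB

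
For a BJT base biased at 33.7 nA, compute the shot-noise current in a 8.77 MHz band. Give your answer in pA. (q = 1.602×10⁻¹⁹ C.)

308 pA

I_n = √(2qI·B)
2qI·B = 2 × 1.602×10⁻¹⁹ × 3.37×10⁻⁸ × 8.77×10⁶ = 9.47×10⁻²⁰ A²
I_n = √(9.47×10⁻²⁰) = 3.08×10⁻¹⁰ A = 308 pA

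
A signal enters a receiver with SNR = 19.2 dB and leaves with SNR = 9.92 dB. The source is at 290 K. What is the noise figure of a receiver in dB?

NF (dB) = SNR_in(dB) − SNR_out(dB) when the source is at T₀
NF = 19.2 − 9.92 = 9.28 dB

9.28 dB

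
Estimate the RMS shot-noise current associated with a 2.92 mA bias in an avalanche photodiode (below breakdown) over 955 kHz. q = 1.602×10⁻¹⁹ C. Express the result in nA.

I_n = √(2qI·B)
2qI·B = 2 × 1.602×10⁻¹⁹ × 2.92×10⁻³ × 9.55×10⁵ = 8.93×10⁻¹⁶ A²
I_n = √(8.93×10⁻¹⁶) = 2.99×10⁻⁸ A = 29.9 nA

29.9 nA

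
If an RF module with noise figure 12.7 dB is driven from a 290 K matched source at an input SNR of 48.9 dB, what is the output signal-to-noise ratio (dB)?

By definition F = SNR_in/SNR_out, so in dB: SNR_out = SNR_in − NF
SNR_out = 48.9 − 12.7 = 36.2 dB

36.2 dB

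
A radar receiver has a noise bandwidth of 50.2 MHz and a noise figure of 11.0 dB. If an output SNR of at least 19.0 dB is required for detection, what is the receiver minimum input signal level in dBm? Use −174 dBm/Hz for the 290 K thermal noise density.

Sensitivity = −174 + 10 log₁₀(B) + NF + SNR_min
= −174 + 77.01 + 11.0 + 19.0
= −66.99 dBm → −67.0 dBm

−67.0 dBm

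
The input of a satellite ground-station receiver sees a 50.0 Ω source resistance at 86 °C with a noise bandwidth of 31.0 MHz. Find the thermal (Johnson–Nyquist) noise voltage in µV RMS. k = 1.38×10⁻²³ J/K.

T = 86 °C + 273.15 = 359.15 K
V_n = √(4kTRB)
4kTRB = 4 × 1.38×10⁻²³ × 359.15 × 5.00×10¹ × 3.10×10⁷ = 3.07×10⁻¹¹ V²
V_n = √(3.07×10⁻¹¹) = 5.54×10⁻⁶ V = 5.54 µV

5.54 µV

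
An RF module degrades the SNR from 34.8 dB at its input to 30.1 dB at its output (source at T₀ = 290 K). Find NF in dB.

NF (dB) = SNR_in(dB) − SNR_out(dB) when the source is at T₀
NF = 34.8 − 30.1 = 4.7 dB

4.7 dB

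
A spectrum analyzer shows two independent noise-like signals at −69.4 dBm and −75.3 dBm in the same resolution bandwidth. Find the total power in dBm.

Convert to linear, add, convert back:
P₁ = 1.15×10⁻¹⁰ W, P₂ = 2.95×10⁻¹¹ W
P_tot = 1.44×10⁻¹⁰ W → 10 log₁₀(P_tot / 10⁻³) = −68.4 dBm

−68.4 dBm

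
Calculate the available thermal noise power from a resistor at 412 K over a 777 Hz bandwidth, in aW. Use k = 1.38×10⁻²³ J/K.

P_n = kTB = 1.38×10⁻²³ × 412 × 7.77×10² = 4.42×10⁻¹⁸ W = 4.42 aW

4.42 aW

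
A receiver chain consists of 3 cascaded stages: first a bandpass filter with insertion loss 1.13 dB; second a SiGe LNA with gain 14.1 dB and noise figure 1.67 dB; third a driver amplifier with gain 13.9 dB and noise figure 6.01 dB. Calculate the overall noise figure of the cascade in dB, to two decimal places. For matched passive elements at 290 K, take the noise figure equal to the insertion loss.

3.13 dB

Convert to linear (a loss of L dB is a gain of −L dB): F_i = 10^(NF_i/10), G_i = 10^(G_i,dB/10)
  Stage 1: F_1 = 10^(1.13/10) = 1.297, G_1 = 10^(−1.13/10) = 0.7709
  Stage 2: F_2 = 10^(1.67/10) = 1.469, G_2 = 10^(14.1/10) = 25.70
  Stage 3: F_3 = 10^(6.01/10) = 3.990, G_3 = 10^(13.9/10) = 24.55
Friis cascade:
  F = 1.297 + (1.469 − 1)/0.7709 + (3.990 − 1)/19.82 = 2.056
NF = 10 log₁₀(2.056) = 3.13 dB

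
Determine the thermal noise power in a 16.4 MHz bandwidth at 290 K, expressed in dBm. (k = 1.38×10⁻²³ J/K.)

−101.8 dBm

P_n = kTB = 1.38×10⁻²³ × 290 × 1.64×10⁷ = 6.56×10⁻¹⁴ W
In dBm: 10 log₁₀(6.56×10⁻¹⁴ / 10⁻³) = −101.8 dBm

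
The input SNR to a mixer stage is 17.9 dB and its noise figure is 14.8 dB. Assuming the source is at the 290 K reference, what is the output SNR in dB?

By definition F = SNR_in/SNR_out, so in dB: SNR_out = SNR_in − NF
SNR_out = 17.9 − 14.8 = 3.1 dB

3.1 dB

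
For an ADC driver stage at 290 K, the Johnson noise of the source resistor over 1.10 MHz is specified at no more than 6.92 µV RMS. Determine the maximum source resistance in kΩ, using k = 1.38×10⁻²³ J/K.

2.72 kΩ

Johnson–Nyquist: V_n = √(4kTRB) ⇒ R = V_n² / (4kTB)
4kTB = 4 × 1.38×10⁻²³ × 290 × 1.10×10⁶ = 1.76×10⁻¹⁴
R = (6.92×10⁻⁶)² / 1.76×10⁻¹⁴ = 2.72×10³ Ω = 2.72 kΩ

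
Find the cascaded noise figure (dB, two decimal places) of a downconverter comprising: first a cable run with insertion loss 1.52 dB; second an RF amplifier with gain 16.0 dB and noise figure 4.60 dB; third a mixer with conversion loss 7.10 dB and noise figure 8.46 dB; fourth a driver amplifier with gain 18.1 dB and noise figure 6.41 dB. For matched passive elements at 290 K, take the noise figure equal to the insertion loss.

Convert to linear (a loss of L dB is a gain of −L dB): F_i = 10^(NF_i/10), G_i = 10^(G_i,dB/10)
  Stage 1: F_1 = 10^(1.52/10) = 1.419, G_1 = 10^(−1.52/10) = 0.7047
  Stage 2: F_2 = 10^(4.60/10) = 2.884, G_2 = 10^(16.0/10) = 39.81
  Stage 3: F_3 = 10^(8.46/10) = 7.015, G_3 = 10^(−7.10/10) = 0.1950
  Stage 4: F_4 = 10^(6.41/10) = 4.375, G_4 = 10^(18.1/10) = 64.57
Friis cascade:
  F = 1.419 + (2.884 − 1)/0.7047 + (7.015 − 1)/28.05 + (4.375 − 1)/5.470 = 4.924
NF = 10 log₁₀(4.924) = 6.92 dB

6.92 dB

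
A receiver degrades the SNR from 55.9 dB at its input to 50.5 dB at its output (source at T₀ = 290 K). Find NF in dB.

5.4 dB

NF (dB) = SNR_in(dB) − SNR_out(dB) when the source is at T₀
NF = 55.9 − 50.5 = 5.4 dB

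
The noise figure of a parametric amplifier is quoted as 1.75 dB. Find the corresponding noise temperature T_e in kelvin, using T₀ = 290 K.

144 K

F = 10^(1.75/10) = 1.49624
T_e = (F − 1)·T₀ = (1.49624 − 1) × 290 = 144 K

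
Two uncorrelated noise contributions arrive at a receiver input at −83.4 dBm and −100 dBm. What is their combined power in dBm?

−83.3 dBm

Convert to linear, add, convert back:
P₁ = 4.57×10⁻¹² W, P₂ = 1.00×10⁻¹³ W
P_tot = 4.67×10⁻¹² W → 10 log₁₀(P_tot / 10⁻³) = −83.3 dBm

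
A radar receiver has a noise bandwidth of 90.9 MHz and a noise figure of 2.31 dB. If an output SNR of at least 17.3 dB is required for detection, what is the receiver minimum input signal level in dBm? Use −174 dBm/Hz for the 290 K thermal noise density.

Sensitivity = −174 + 10 log₁₀(B) + NF + SNR_min
= −174 + 79.59 + 2.31 + 17.3
= −74.80 dBm → −74.8 dBm

−74.8 dBm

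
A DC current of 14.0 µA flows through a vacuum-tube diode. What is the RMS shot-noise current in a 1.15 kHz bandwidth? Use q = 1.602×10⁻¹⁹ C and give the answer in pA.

71.8 pA

I_n = √(2qI·B)
2qI·B = 2 × 1.602×10⁻¹⁹ × 1.40×10⁻⁵ × 1.15×10³ = 5.16×10⁻²¹ A²
I_n = √(5.16×10⁻²¹) = 7.18×10⁻¹¹ A = 71.8 pA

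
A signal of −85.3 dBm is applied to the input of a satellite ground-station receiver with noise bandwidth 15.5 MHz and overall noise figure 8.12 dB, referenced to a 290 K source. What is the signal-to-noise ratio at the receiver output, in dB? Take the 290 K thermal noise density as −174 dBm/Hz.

Noise floor: N = −174 + 10 log₁₀(B) + NF
10 log₁₀(1.55×10⁷) = 71.9 dB
N = −174 + 71.9 + 8.12 = −93.98 dBm
SNR = P_sig − N = −85.3 − (−93.98) = 8.68 dB → 8.7 dB

8.7 dB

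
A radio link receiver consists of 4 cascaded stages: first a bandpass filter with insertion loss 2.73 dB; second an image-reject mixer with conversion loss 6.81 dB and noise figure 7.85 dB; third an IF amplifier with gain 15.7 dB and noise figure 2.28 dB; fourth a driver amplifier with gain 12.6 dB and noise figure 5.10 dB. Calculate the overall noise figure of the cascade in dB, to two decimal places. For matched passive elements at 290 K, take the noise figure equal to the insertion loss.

Convert to linear (a loss of L dB is a gain of −L dB): F_i = 10^(NF_i/10), G_i = 10^(G_i,dB/10)
  Stage 1: F_1 = 10^(2.73/10) = 1.875, G_1 = 10^(−2.73/10) = 0.5333
  Stage 2: F_2 = 10^(7.85/10) = 6.095, G_2 = 10^(−6.81/10) = 0.2084
  Stage 3: F_3 = 10^(2.28/10) = 1.690, G_3 = 10^(15.7/10) = 37.15
  Stage 4: F_4 = 10^(5.10/10) = 3.236, G_4 = 10^(12.6/10) = 18.20
Friis cascade:
  F = 1.875 + (6.095 − 1)/0.5333 + (1.690 − 1)/0.1112 + (3.236 − 1)/4.130 = 18.18
NF = 10 log₁₀(18.18) = 12.60 dB

12.60 dB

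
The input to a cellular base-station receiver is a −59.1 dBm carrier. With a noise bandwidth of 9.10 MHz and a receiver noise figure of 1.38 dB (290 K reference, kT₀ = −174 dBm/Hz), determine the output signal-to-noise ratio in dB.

Noise floor: N = −174 + 10 log₁₀(B) + NF
10 log₁₀(9.10×10⁶) = 69.59 dB
N = −174 + 69.59 + 1.38 = −103.03 dBm
SNR = P_sig − N = −59.1 − (−103.03) = 43.93 dB → 43.9 dB

43.9 dB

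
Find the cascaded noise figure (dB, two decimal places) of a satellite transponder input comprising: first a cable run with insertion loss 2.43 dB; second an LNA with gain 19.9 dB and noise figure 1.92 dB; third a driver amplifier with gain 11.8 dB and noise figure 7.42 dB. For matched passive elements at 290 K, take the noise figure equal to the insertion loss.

Convert to linear (a loss of L dB is a gain of −L dB): F_i = 10^(NF_i/10), G_i = 10^(G_i,dB/10)
  Stage 1: F_1 = 10^(2.43/10) = 1.750, G_1 = 10^(−2.43/10) = 0.5715
  Stage 2: F_2 = 10^(1.92/10) = 1.556, G_2 = 10^(19.9/10) = 97.72
  Stage 3: F_3 = 10^(7.42/10) = 5.521, G_3 = 10^(11.8/10) = 15.14
Friis cascade:
  F = 1.750 + (1.556 − 1)/0.5715 + (5.521 − 1)/55.85 = 2.804
NF = 10 log₁₀(2.804) = 4.48 dB

4.48 dB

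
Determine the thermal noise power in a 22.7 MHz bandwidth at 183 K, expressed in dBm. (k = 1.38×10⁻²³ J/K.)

P_n = kTB = 1.38×10⁻²³ × 183 × 2.27×10⁷ = 5.73×10⁻¹⁴ W
In dBm: 10 log₁₀(5.73×10⁻¹⁴ / 10⁻³) = −102.4 dBm

−102.4 dBm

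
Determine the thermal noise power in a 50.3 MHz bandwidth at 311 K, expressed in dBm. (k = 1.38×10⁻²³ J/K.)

P_n = kTB = 1.38×10⁻²³ × 311 × 5.03×10⁷ = 2.16×10⁻¹³ W
In dBm: 10 log₁₀(2.16×10⁻¹³ / 10⁻³) = −96.7 dBm

−96.7 dBm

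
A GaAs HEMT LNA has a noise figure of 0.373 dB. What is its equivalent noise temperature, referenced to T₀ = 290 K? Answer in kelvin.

F = 10^(0.373/10) = 1.08968
T_e = (F − 1)·T₀ = (1.08968 − 1) × 290 = 26.0 K

26.0 K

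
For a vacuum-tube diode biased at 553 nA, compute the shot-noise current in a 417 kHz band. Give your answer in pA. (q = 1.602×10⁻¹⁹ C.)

272 pA

I_n = √(2qI·B)
2qI·B = 2 × 1.602×10⁻¹⁹ × 5.53×10⁻⁷ × 4.17×10⁵ = 7.39×10⁻²⁰ A²
I_n = √(7.39×10⁻²⁰) = 2.72×10⁻¹⁰ A = 272 pA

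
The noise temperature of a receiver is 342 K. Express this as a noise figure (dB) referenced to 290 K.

3.38 dB

F = 1 + T_e/T₀ = 1 + 342/290 = 2.17931
NF = 10 log₁₀(2.17931) = 3.38 dB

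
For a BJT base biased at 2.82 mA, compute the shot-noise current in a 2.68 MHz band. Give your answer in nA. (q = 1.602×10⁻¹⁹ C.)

I_n = √(2qI·B)
2qI·B = 2 × 1.602×10⁻¹⁹ × 2.82×10⁻³ × 2.68×10⁶ = 2.42×10⁻¹⁵ A²
I_n = √(2.42×10⁻¹⁵) = 4.92×10⁻⁸ A = 49.2 nA

49.2 nA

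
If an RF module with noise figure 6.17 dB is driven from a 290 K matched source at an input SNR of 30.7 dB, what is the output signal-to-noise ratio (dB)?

24.53 dB

By definition F = SNR_in/SNR_out, so in dB: SNR_out = SNR_in − NF
SNR_out = 30.7 − 6.17 = 24.53 dB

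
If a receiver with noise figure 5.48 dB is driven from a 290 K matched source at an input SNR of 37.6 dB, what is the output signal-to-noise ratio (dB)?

By definition F = SNR_in/SNR_out, so in dB: SNR_out = SNR_in − NF
SNR_out = 37.6 − 5.48 = 32.12 dB

32.12 dB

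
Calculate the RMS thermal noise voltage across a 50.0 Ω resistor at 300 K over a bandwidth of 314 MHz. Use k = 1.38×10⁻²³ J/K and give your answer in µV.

16.1 µV

V_n = √(4kTRB)
4kTRB = 4 × 1.38×10⁻²³ × 300 × 5.00×10¹ × 3.14×10⁸ = 2.60×10⁻¹⁰ V²
V_n = √(2.60×10⁻¹⁰) = 1.61×10⁻⁵ V = 16.1 µV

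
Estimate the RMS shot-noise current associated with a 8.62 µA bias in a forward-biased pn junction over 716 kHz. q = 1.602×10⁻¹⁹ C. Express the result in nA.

I_n = √(2qI·B)
2qI·B = 2 × 1.602×10⁻¹⁹ × 8.62×10⁻⁶ × 7.16×10⁵ = 1.98×10⁻¹⁸ A²
I_n = √(1.98×10⁻¹⁸) = 1.41×10⁻⁹ A = 1.41 nA

1.41 nA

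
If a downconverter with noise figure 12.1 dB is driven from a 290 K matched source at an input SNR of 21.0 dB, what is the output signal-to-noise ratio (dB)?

8.9 dB

By definition F = SNR_in/SNR_out, so in dB: SNR_out = SNR_in − NF
SNR_out = 21.0 − 12.1 = 8.9 dB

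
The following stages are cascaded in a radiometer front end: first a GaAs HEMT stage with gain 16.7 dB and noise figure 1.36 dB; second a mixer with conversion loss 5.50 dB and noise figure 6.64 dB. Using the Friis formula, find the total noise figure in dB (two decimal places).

1.60 dB

Convert to linear (a loss of L dB is a gain of −L dB): F_i = 10^(NF_i/10), G_i = 10^(G_i,dB/10)
  Stage 1: F_1 = 10^(1.36/10) = 1.368, G_1 = 10^(16.7/10) = 46.77
  Stage 2: F_2 = 10^(6.64/10) = 4.613, G_2 = 10^(−5.50/10) = 0.2818
Friis cascade:
  F = 1.368 + (4.613 − 1)/46.77 = 1.445
NF = 10 log₁₀(1.445) = 1.60 dB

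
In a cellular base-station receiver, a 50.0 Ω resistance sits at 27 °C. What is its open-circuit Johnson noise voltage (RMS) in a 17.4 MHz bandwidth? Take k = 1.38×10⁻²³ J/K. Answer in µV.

3.80 µV

T = 27 °C + 273.15 = 300.15 K
V_n = √(4kTRB)
4kTRB = 4 × 1.38×10⁻²³ × 300.15 × 5.00×10¹ × 1.74×10⁷ = 1.44×10⁻¹¹ V²
V_n = √(1.44×10⁻¹¹) = 3.80×10⁻⁶ V = 3.80 µV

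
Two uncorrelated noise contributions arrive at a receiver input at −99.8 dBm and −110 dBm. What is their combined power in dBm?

Convert to linear, add, convert back:
P₁ = 1.05×10⁻¹³ W, P₂ = 1.00×10⁻¹⁴ W
P_tot = 1.15×10⁻¹³ W → 10 log₁₀(P_tot / 10⁻³) = −99.4 dBm

−99.4 dBm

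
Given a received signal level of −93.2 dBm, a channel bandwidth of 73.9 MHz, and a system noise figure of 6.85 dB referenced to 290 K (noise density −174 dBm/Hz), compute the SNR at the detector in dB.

Noise floor: N = −174 + 10 log₁₀(B) + NF
10 log₁₀(7.39×10⁷) = 78.69 dB
N = −174 + 78.69 + 6.85 = −88.46 dBm
SNR = P_sig − N = −93.2 − (−88.46) = −4.74 dB → −4.7 dB

−4.7 dB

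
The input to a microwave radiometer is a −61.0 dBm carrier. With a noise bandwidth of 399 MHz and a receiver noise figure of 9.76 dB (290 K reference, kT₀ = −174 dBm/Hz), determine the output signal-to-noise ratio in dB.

17.2 dB

Noise floor: N = −174 + 10 log₁₀(B) + NF
10 log₁₀(3.99×10⁸) = 86.01 dB
N = −174 + 86.01 + 9.76 = −78.23 dBm
SNR = P_sig − N = −61.0 − (−78.23) = 17.23 dB → 17.2 dB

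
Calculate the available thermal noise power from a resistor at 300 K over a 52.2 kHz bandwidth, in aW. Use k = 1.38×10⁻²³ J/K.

216 aW

P_n = kTB = 1.38×10⁻²³ × 300 × 5.22×10⁴ = 2.16×10⁻¹⁶ W = 216 aW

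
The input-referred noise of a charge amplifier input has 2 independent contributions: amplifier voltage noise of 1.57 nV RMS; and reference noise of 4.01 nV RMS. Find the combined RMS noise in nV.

4.31 nV

Uncorrelated sources add in power (mean-square): V_tot = √(ΣV_i²)
V_tot = √[(1.57×10⁻⁹)² + (4.01×10⁻⁹)²] = 4.31×10⁻⁹ V = 4.31 nV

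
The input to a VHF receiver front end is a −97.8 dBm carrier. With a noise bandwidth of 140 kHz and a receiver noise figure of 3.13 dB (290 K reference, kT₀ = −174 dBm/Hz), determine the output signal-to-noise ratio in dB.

Noise floor: N = −174 + 10 log₁₀(B) + NF
10 log₁₀(1.40×10⁵) = 51.46 dB
N = −174 + 51.46 + 3.13 = −119.41 dBm
SNR = P_sig − N = −97.8 − (−119.41) = 21.61 dB → 21.6 dB

21.6 dB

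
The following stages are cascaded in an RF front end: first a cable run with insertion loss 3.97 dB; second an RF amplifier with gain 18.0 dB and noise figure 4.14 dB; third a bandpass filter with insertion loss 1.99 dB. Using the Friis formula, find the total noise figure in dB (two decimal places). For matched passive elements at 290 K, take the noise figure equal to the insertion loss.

Convert to linear (a loss of L dB is a gain of −L dB): F_i = 10^(NF_i/10), G_i = 10^(G_i,dB/10)
  Stage 1: F_1 = 10^(3.97/10) = 2.495, G_1 = 10^(−3.97/10) = 0.4009
  Stage 2: F_2 = 10^(4.14/10) = 2.594, G_2 = 10^(18.0/10) = 63.10
  Stage 3: F_3 = 10^(1.99/10) = 1.581, G_3 = 10^(−1.99/10) = 0.6324
Friis cascade:
  F = 2.495 + (2.594 − 1)/0.4009 + (1.581 − 1)/25.29 = 6.494
NF = 10 log₁₀(6.494) = 8.13 dB

8.13 dB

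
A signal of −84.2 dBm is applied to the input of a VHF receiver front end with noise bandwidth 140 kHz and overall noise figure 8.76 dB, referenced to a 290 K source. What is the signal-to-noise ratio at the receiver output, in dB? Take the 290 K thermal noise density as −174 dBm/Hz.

Noise floor: N = −174 + 10 log₁₀(B) + NF
10 log₁₀(1.40×10⁵) = 51.46 dB
N = −174 + 51.46 + 8.76 = −113.78 dBm
SNR = P_sig − N = −84.2 − (−113.78) = 29.58 dB → 29.6 dB

29.6 dB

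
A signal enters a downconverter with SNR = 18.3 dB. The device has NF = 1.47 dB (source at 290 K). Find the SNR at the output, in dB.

By definition F = SNR_in/SNR_out, so in dB: SNR_out = SNR_in − NF
SNR_out = 18.3 − 1.47 = 16.83 dB

16.83 dB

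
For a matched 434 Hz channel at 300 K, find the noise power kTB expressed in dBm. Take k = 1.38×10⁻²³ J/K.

P_n = kTB = 1.38×10⁻²³ × 300 × 4.34×10² = 1.80×10⁻¹⁸ W
In dBm: 10 log₁₀(1.80×10⁻¹⁸ / 10⁻³) = −147.5 dBm

−147.5 dBm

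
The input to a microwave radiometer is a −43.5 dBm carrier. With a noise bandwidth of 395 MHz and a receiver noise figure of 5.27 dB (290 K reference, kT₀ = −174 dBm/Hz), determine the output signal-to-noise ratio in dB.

39.3 dB

Noise floor: N = −174 + 10 log₁₀(B) + NF
10 log₁₀(3.95×10⁸) = 85.97 dB
N = −174 + 85.97 + 5.27 = −82.76 dBm
SNR = P_sig − N = −43.5 − (−82.76) = 39.26 dB → 39.3 dB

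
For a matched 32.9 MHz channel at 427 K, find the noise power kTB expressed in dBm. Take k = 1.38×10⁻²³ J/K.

−97.1 dBm

P_n = kTB = 1.38×10⁻²³ × 427 × 3.29×10⁷ = 1.94×10⁻¹³ W
In dBm: 10 log₁₀(1.94×10⁻¹³ / 10⁻³) = −97.1 dBm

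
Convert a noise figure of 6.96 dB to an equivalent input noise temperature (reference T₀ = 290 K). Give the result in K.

F = 10^(6.96/10) = 4.96592
T_e = (F − 1)·T₀ = (4.96592 − 1) × 290 = 1150 K

1150 K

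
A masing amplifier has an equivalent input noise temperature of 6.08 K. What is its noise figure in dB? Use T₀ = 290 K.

0.090 dB

F = 1 + T_e/T₀ = 1 + 6.08/290 = 1.02097
NF = 10 log₁₀(1.02097) = 0.090 dB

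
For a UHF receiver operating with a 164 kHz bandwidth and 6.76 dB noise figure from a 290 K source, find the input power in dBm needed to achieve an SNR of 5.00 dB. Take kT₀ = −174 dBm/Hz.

Sensitivity = −174 + 10 log₁₀(B) + NF + SNR_min
= −174 + 52.15 + 6.76 + 5.00
= −110.09 dBm → −110.1 dBm

−110.1 dBm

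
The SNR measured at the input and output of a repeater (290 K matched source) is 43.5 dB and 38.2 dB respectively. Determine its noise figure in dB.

5.3 dB

NF (dB) = SNR_in(dB) − SNR_out(dB) when the source is at T₀
NF = 43.5 − 38.2 = 5.3 dB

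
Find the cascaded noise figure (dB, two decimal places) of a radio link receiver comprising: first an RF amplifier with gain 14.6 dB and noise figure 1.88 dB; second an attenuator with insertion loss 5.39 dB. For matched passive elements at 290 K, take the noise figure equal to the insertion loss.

2.11 dB

Convert to linear (a loss of L dB is a gain of −L dB): F_i = 10^(NF_i/10), G_i = 10^(G_i,dB/10)
  Stage 1: F_1 = 10^(1.88/10) = 1.542, G_1 = 10^(14.6/10) = 28.84
  Stage 2: F_2 = 10^(5.39/10) = 3.459, G_2 = 10^(−5.39/10) = 0.2891
Friis cascade:
  F = 1.542 + (3.459 − 1)/28.84 = 1.627
NF = 10 log₁₀(1.627) = 2.11 dB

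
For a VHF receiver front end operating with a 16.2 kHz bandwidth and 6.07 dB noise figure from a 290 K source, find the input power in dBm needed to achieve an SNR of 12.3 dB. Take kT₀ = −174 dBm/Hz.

−113.5 dBm

Sensitivity = −174 + 10 log₁₀(B) + NF + SNR_min
= −174 + 42.1 + 6.07 + 12.3
= −113.53 dBm → −113.5 dBm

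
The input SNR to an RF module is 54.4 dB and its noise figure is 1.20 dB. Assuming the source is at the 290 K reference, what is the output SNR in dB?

By definition F = SNR_in/SNR_out, so in dB: SNR_out = SNR_in − NF
SNR_out = 54.4 − 1.20 = 53.20 dB

53.20 dB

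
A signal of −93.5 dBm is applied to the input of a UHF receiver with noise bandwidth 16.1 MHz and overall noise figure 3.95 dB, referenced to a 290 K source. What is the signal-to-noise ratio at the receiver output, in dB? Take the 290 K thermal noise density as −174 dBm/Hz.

4.5 dB

Noise floor: N = −174 + 10 log₁₀(B) + NF
10 log₁₀(1.61×10⁷) = 72.07 dB
N = −174 + 72.07 + 3.95 = −97.98 dBm
SNR = P_sig − N = −93.5 − (−97.98) = 4.48 dB → 4.5 dB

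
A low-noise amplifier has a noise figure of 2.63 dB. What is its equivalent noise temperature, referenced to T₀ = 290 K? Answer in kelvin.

241 K

F = 10^(2.63/10) = 1.83231
T_e = (F − 1)·T₀ = (1.83231 − 1) × 290 = 241 K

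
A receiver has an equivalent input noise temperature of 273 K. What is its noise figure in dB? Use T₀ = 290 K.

F = 1 + T_e/T₀ = 1 + 273/290 = 1.94138
NF = 10 log₁₀(1.94138) = 2.88 dB

2.88 dB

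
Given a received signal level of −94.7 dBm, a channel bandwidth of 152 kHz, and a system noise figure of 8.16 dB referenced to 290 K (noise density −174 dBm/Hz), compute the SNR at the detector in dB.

Noise floor: N = −174 + 10 log₁₀(B) + NF
10 log₁₀(1.52×10⁵) = 51.82 dB
N = −174 + 51.82 + 8.16 = −114.02 dBm
SNR = P_sig − N = −94.7 − (−114.02) = 19.32 dB → 19.3 dB

19.3 dB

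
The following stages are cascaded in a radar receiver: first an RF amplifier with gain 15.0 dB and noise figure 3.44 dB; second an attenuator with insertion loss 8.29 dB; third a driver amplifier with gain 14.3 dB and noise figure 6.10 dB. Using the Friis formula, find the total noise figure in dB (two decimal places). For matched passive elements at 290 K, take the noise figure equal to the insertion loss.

4.84 dB

Convert to linear (a loss of L dB is a gain of −L dB): F_i = 10^(NF_i/10), G_i = 10^(G_i,dB/10)
  Stage 1: F_1 = 10^(3.44/10) = 2.208, G_1 = 10^(15.0/10) = 31.62
  Stage 2: F_2 = 10^(8.29/10) = 6.745, G_2 = 10^(−8.29/10) = 0.1483
  Stage 3: F_3 = 10^(6.10/10) = 4.074, G_3 = 10^(14.3/10) = 26.92
Friis cascade:
  F = 2.208 + (6.745 − 1)/31.62 + (4.074 − 1)/4.688 = 3.045
NF = 10 log₁₀(3.045) = 4.84 dB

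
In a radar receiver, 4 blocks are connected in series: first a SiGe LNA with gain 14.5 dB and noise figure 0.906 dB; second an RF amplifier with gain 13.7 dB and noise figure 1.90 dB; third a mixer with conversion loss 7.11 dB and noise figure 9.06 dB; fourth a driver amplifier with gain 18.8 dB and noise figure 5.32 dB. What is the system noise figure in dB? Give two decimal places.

1.07 dB

Convert to linear (a loss of L dB is a gain of −L dB): F_i = 10^(NF_i/10), G_i = 10^(G_i,dB/10)
  Stage 1: F_1 = 10^(0.906/10) = 1.232, G_1 = 10^(14.5/10) = 28.18
  Stage 2: F_2 = 10^(1.90/10) = 1.549, G_2 = 10^(13.7/10) = 23.44
  Stage 3: F_3 = 10^(9.06/10) = 8.054, G_3 = 10^(−7.11/10) = 0.1945
  Stage 4: F_4 = 10^(5.32/10) = 3.404, G_4 = 10^(18.8/10) = 75.86
Friis cascade:
  F = 1.232 + (1.549 − 1)/28.18 + (8.054 − 1)/660.7 + (3.404 − 1)/128.5 = 1.281
NF = 10 log₁₀(1.281) = 1.07 dB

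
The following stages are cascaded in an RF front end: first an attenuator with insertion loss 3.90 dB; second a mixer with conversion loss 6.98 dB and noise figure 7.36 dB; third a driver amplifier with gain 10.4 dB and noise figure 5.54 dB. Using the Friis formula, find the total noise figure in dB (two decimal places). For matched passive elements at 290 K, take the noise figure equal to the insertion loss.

Convert to linear (a loss of L dB is a gain of −L dB): F_i = 10^(NF_i/10), G_i = 10^(G_i,dB/10)
  Stage 1: F_1 = 10^(3.90/10) = 2.455, G_1 = 10^(−3.90/10) = 0.4074
  Stage 2: F_2 = 10^(7.36/10) = 5.445, G_2 = 10^(−6.98/10) = 0.2004
  Stage 3: F_3 = 10^(5.54/10) = 3.581, G_3 = 10^(10.4/10) = 10.96
Friis cascade:
  F = 2.455 + (5.445 − 1)/0.4074 + (3.581 − 1)/0.08166 = 44.97
NF = 10 log₁₀(44.97) = 16.53 dB

16.53 dB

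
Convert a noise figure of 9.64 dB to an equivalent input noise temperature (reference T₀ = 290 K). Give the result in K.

2379 K

F = 10^(9.64/10) = 9.2045
T_e = (F − 1)·T₀ = (9.2045 − 1) × 290 = 2379 K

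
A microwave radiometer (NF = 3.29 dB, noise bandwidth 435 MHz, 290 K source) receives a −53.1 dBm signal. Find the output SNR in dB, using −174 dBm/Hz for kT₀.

Noise floor: N = −174 + 10 log₁₀(B) + NF
10 log₁₀(4.35×10⁸) = 86.38 dB
N = −174 + 86.38 + 3.29 = −84.33 dBm
SNR = P_sig − N = −53.1 − (−84.33) = 31.23 dB → 31.2 dB

31.2 dB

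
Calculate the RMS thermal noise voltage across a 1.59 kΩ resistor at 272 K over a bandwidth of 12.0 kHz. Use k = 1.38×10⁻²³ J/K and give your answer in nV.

535 nV

V_n = √(4kTRB)
4kTRB = 4 × 1.38×10⁻²³ × 272 × 1.59×10³ × 1.20×10⁴ = 2.86×10⁻¹³ V²
V_n = √(2.86×10⁻¹³) = 5.35×10⁻⁷ V = 535 nV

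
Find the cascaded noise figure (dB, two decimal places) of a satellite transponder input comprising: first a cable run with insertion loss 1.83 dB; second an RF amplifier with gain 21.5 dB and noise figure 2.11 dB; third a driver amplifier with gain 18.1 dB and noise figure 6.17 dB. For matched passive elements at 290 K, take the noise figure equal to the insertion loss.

Convert to linear (a loss of L dB is a gain of −L dB): F_i = 10^(NF_i/10), G_i = 10^(G_i,dB/10)
  Stage 1: F_1 = 10^(1.83/10) = 1.524, G_1 = 10^(−1.83/10) = 0.6561
  Stage 2: F_2 = 10^(2.11/10) = 1.626, G_2 = 10^(21.5/10) = 141.3
  Stage 3: F_3 = 10^(6.17/10) = 4.140, G_3 = 10^(18.1/10) = 64.57
Friis cascade:
  F = 1.524 + (1.626 − 1)/0.6561 + (4.140 − 1)/92.68 = 2.511
NF = 10 log₁₀(2.511) = 4.00 dB

4.00 dB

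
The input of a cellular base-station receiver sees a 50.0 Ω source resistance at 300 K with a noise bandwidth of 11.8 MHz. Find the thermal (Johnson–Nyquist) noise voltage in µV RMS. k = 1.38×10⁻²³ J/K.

3.13 µV

V_n = √(4kTRB)
4kTRB = 4 × 1.38×10⁻²³ × 300 × 5.00×10¹ × 1.18×10⁷ = 9.77×10⁻¹² V²
V_n = √(9.77×10⁻¹²) = 3.13×10⁻⁶ V = 3.13 µV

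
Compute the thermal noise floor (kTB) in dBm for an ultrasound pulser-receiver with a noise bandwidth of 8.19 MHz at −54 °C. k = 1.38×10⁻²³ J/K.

T = −54 °C + 273.15 = 219.15 K
P_n = kTB = 1.38×10⁻²³ × 219.15 × 8.19×10⁶ = 2.48×10⁻¹⁴ W
In dBm: 10 log₁₀(2.48×10⁻¹⁴ / 10⁻³) = −106.1 dBm

−106.1 dBm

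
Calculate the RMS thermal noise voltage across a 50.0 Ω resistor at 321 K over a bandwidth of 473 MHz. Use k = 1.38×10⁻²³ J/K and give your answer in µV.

20.5 µV

V_n = √(4kTRB)
4kTRB = 4 × 1.38×10⁻²³ × 321 × 5.00×10¹ × 4.73×10⁸ = 4.19×10⁻¹⁰ V²
V_n = √(4.19×10⁻¹⁰) = 2.05×10⁻⁵ V = 20.5 µV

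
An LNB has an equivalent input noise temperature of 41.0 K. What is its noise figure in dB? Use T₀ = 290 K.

0.574 dB

F = 1 + T_e/T₀ = 1 + 41.0/290 = 1.14138
NF = 10 log₁₀(1.14138) = 0.574 dB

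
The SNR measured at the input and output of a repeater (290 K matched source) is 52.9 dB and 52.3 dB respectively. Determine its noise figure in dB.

0.6 dB

NF (dB) = SNR_in(dB) − SNR_out(dB) when the source is at T₀
NF = 52.9 − 52.3 = 0.6 dB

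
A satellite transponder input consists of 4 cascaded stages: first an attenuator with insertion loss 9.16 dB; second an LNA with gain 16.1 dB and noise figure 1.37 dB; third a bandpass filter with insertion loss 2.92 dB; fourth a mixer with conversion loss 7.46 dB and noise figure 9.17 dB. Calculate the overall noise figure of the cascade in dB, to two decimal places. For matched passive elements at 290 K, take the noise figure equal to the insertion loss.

Convert to linear (a loss of L dB is a gain of −L dB): F_i = 10^(NF_i/10), G_i = 10^(G_i,dB/10)
  Stage 1: F_1 = 10^(9.16/10) = 8.241, G_1 = 10^(−9.16/10) = 0.1213
  Stage 2: F_2 = 10^(1.37/10) = 1.371, G_2 = 10^(16.1/10) = 40.74
  Stage 3: F_3 = 10^(2.92/10) = 1.959, G_3 = 10^(−2.92/10) = 0.5105
  Stage 4: F_4 = 10^(9.17/10) = 8.260, G_4 = 10^(−7.46/10) = 0.1795
Friis cascade:
  F = 8.241 + (1.371 − 1)/0.1213 + (1.959 − 1)/4.943 + (8.260 − 1)/2.523 = 14.37
NF = 10 log₁₀(14.37) = 11.57 dB

11.57 dB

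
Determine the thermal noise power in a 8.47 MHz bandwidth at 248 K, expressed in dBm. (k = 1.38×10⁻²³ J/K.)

P_n = kTB = 1.38×10⁻²³ × 248 × 8.47×10⁶ = 2.90×10⁻¹⁴ W
In dBm: 10 log₁₀(2.90×10⁻¹⁴ / 10⁻³) = −105.4 dBm

−105.4 dBm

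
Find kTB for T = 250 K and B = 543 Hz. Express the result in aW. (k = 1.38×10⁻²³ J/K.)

1.87 aW

P_n = kTB = 1.38×10⁻²³ × 250 × 5.43×10² = 1.87×10⁻¹⁸ W = 1.87 aW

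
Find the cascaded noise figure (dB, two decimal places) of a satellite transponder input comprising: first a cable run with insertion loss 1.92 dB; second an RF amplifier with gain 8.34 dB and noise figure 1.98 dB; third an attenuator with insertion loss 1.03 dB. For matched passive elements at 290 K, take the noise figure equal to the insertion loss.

Convert to linear (a loss of L dB is a gain of −L dB): F_i = 10^(NF_i/10), G_i = 10^(G_i,dB/10)
  Stage 1: F_1 = 10^(1.92/10) = 1.556, G_1 = 10^(−1.92/10) = 0.6427
  Stage 2: F_2 = 10^(1.98/10) = 1.578, G_2 = 10^(8.34/10) = 6.823
  Stage 3: F_3 = 10^(1.03/10) = 1.268, G_3 = 10^(−1.03/10) = 0.7889
Friis cascade:
  F = 1.556 + (1.578 − 1)/0.6427 + (1.268 − 1)/4.385 = 2.516
NF = 10 log₁₀(2.516) = 4.01 dB

4.01 dB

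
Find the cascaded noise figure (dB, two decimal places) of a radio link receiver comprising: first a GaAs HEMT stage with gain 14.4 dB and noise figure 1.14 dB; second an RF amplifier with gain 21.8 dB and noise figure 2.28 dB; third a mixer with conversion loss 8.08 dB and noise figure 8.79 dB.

Convert to linear (a loss of L dB is a gain of −L dB): F_i = 10^(NF_i/10), G_i = 10^(G_i,dB/10)
  Stage 1: F_1 = 10^(1.14/10) = 1.300, G_1 = 10^(14.4/10) = 27.54
  Stage 2: F_2 = 10^(2.28/10) = 1.690, G_2 = 10^(21.8/10) = 151.4
  Stage 3: F_3 = 10^(8.79/10) = 7.568, G_3 = 10^(−8.08/10) = 0.1556
Friis cascade:
  F = 1.300 + (1.690 − 1)/27.54 + (7.568 − 1)/4169 = 1.327
NF = 10 log₁₀(1.327) = 1.23 dB

1.23 dB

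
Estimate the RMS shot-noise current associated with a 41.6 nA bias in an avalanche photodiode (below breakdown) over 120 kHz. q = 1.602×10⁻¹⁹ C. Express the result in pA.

I_n = √(2qI·B)
2qI·B = 2 × 1.602×10⁻¹⁹ × 4.16×10⁻⁸ × 1.20×10⁵ = 1.60×10⁻²¹ A²
I_n = √(1.60×10⁻²¹) = 4.00×10⁻¹¹ A = 40.0 pA

40.0 pA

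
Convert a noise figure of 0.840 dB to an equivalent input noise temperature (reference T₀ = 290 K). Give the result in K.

F = 10^(0.840/10) = 1.21339
T_e = (F − 1)·T₀ = (1.21339 − 1) × 290 = 61.9 K

61.9 K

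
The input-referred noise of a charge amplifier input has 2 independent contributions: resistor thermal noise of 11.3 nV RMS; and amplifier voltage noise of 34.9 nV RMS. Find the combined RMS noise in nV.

Uncorrelated sources add in power (mean-square): V_tot = √(ΣV_i²)
V_tot = √[(1.13×10⁻⁸)² + (3.49×10⁻⁸)²] = 3.67×10⁻⁸ V = 36.7 nV

36.7 nV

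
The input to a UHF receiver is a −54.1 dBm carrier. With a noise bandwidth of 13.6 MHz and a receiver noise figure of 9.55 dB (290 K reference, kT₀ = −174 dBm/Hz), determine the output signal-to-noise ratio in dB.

39.0 dB

Noise floor: N = −174 + 10 log₁₀(B) + NF
10 log₁₀(1.36×10⁷) = 71.34 dB
N = −174 + 71.34 + 9.55 = −93.11 dBm
SNR = P_sig − N = −54.1 − (−93.11) = 39.01 dB → 39.0 dB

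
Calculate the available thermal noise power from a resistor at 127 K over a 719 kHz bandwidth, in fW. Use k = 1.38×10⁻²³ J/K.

P_n = kTB = 1.38×10⁻²³ × 127 × 7.19×10⁵ = 1.26×10⁻¹⁵ W = 1.26 fW

1.26 fW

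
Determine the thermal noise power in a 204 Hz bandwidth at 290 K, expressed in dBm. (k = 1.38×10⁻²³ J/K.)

−150.9 dBm

P_n = kTB = 1.38×10⁻²³ × 290 × 2.04×10² = 8.16×10⁻¹⁹ W
In dBm: 10 log₁₀(8.16×10⁻¹⁹ / 10⁻³) = −150.9 dBm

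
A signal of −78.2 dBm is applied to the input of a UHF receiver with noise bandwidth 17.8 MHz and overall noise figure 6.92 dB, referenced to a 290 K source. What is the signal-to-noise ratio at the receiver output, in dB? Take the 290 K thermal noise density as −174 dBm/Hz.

16.4 dB

Noise floor: N = −174 + 10 log₁₀(B) + NF
10 log₁₀(1.78×10⁷) = 72.5 dB
N = −174 + 72.5 + 6.92 = −94.58 dBm
SNR = P_sig − N = −78.2 − (−94.58) = 16.38 dB → 16.4 dB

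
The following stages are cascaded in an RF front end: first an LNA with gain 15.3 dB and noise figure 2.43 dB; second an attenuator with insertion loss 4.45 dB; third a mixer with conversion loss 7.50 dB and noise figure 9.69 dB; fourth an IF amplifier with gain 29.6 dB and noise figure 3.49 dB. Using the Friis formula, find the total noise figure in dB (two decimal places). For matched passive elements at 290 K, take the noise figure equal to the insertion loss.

Convert to linear (a loss of L dB is a gain of −L dB): F_i = 10^(NF_i/10), G_i = 10^(G_i,dB/10)
  Stage 1: F_1 = 10^(2.43/10) = 1.750, G_1 = 10^(15.3/10) = 33.88
  Stage 2: F_2 = 10^(4.45/10) = 2.786, G_2 = 10^(−4.45/10) = 0.3589
  Stage 3: F_3 = 10^(9.69/10) = 9.311, G_3 = 10^(−7.50/10) = 0.1778
  Stage 4: F_4 = 10^(3.49/10) = 2.234, G_4 = 10^(29.6/10) = 912.0
Friis cascade:
  F = 1.750 + (2.786 − 1)/33.88 + (9.311 − 1)/12.16 + (2.234 − 1)/2.163 = 3.056
NF = 10 log₁₀(3.056) = 4.85 dB

4.85 dB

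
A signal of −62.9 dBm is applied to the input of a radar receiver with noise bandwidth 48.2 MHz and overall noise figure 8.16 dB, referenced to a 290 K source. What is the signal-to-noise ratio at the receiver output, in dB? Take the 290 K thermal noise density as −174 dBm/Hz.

26.1 dB

Noise floor: N = −174 + 10 log₁₀(B) + NF
10 log₁₀(4.82×10⁷) = 76.83 dB
N = −174 + 76.83 + 8.16 = −89.01 dBm
SNR = P_sig − N = −62.9 − (−89.01) = 26.11 dB → 26.1 dB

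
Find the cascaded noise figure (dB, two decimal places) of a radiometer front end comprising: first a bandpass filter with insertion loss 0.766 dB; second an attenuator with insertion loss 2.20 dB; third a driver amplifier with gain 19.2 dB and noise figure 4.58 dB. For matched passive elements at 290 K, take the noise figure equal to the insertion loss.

Convert to linear (a loss of L dB is a gain of −L dB): F_i = 10^(NF_i/10), G_i = 10^(G_i,dB/10)
  Stage 1: F_1 = 10^(0.766/10) = 1.193, G_1 = 10^(−0.766/10) = 0.8383
  Stage 2: F_2 = 10^(2.20/10) = 1.660, G_2 = 10^(−2.20/10) = 0.6026
  Stage 3: F_3 = 10^(4.58/10) = 2.871, G_3 = 10^(19.2/10) = 83.18
Friis cascade:
  F = 1.193 + (1.660 − 1)/0.8383 + (2.871 − 1)/0.5051 = 5.683
NF = 10 log₁₀(5.683) = 7.55 dB

7.55 dB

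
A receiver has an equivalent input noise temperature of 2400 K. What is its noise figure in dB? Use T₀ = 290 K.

9.67 dB

F = 1 + T_e/T₀ = 1 + 2400/290 = 9.27586
NF = 10 log₁₀(9.27586) = 9.67 dB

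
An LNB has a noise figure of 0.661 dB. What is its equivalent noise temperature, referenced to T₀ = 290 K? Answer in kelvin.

F = 10^(0.661/10) = 1.16439
T_e = (F − 1)·T₀ = (1.16439 − 1) × 290 = 47.7 K

47.7 K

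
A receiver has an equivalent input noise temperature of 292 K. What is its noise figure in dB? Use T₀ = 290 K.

3.03 dB

F = 1 + T_e/T₀ = 1 + 292/290 = 2.0069
NF = 10 log₁₀(2.0069) = 3.03 dB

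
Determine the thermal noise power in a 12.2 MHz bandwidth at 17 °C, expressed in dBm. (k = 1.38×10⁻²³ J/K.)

−103.1 dBm

T = 17 °C + 273.15 = 290.15 K
P_n = kTB = 1.38×10⁻²³ × 290.15 × 1.22×10⁷ = 4.88×10⁻¹⁴ W
In dBm: 10 log₁₀(4.88×10⁻¹⁴ / 10⁻³) = −103.1 dBm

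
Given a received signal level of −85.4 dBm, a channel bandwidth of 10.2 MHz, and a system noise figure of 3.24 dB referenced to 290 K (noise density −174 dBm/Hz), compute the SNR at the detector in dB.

Noise floor: N = −174 + 10 log₁₀(B) + NF
10 log₁₀(1.02×10⁷) = 70.09 dB
N = −174 + 70.09 + 3.24 = −100.67 dBm
SNR = P_sig − N = −85.4 − (−100.67) = 15.27 dB → 15.3 dB

15.3 dB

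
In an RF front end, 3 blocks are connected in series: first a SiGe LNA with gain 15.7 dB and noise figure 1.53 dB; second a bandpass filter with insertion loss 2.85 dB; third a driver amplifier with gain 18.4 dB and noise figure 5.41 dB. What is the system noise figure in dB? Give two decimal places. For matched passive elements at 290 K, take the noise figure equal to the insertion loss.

1.97 dB

Convert to linear (a loss of L dB is a gain of −L dB): F_i = 10^(NF_i/10), G_i = 10^(G_i,dB/10)
  Stage 1: F_1 = 10^(1.53/10) = 1.422, G_1 = 10^(15.7/10) = 37.15
  Stage 2: F_2 = 10^(2.85/10) = 1.928, G_2 = 10^(−2.85/10) = 0.5188
  Stage 3: F_3 = 10^(5.41/10) = 3.475, G_3 = 10^(18.4/10) = 69.18
Friis cascade:
  F = 1.422 + (1.928 − 1)/37.15 + (3.475 − 1)/19.28 = 1.576
NF = 10 log₁₀(1.576) = 1.97 dB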